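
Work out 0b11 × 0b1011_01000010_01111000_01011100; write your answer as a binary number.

0b100001110001110110100100010100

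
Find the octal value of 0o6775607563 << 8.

0o3376703671400

8 bits is not a whole number of base-8 digits; in binary: 110111111101110000111101110011 << 8 = 11011111110111000011110111001100000000.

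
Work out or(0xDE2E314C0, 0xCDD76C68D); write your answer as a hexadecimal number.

OR each hex digit independently (no carries):
  D|C=D, E|D=F, 2|D=F, E|7=F, 3|6=7, 1|C=D, 4|6=6, C|8=C, 0|D=D

0xDFFF7D6CD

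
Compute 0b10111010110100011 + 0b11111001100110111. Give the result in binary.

0b110110100011011010

Add column by column in base 2, right to left:
  1+1 = 0 carry 1
  1+1+1 = 1 carry 1
  0+1+1 = 0 carry 1
  0+0+1 = 1
  0+1 = 1
  1+1 = 0 carry 1
  0+0+1 = 1
  1+0 = 1
  1+1 = 0 carry 1
  0+1+1 = 0 carry 1
  1+0+1 = 0 carry 1
  0+0+1 = 1
  1+1 = 0 carry 1
  1+1+1 = 1 carry 1
  1+1+1 = 1 carry 1
  0+1+1 = 0 carry 1
  1+1+1 = 1 carry 1
  final carry 1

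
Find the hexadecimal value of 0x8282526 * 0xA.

Multiply each base-16 digit by 10, carrying:
  6×10 = 60 → write C carry 3
  2×10+3 = 23 → write 7 carry 1
  5×10+1 = 51 → write 3 carry 3
  2×10+3 = 23 → write 7 carry 1
  8×10+1 = 81 → write 1 carry 5
  2×10+5 = 25 → write 9 carry 1
  8×10+1 = 81 → write 1 carry 5
  remaining carry: 5

0x5191737C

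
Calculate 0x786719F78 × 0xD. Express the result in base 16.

0x61D3C51918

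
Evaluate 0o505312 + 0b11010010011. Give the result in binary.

0b101001000101011101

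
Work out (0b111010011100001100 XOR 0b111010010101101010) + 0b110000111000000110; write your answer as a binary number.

First 0b111010011100001100 XOR 0b111010010101101010 = 0b000000001001100110.
Add column by column in base 2, right to left:
  0+0 = 0
  1+1 = 0 carry 1
  1+1+1 = 1 carry 1
  0+0+1 = 1
  0+0 = 0
  1+0 = 1
  1+0 = 1
  0+0 = 0
  0+0 = 0
  1+1 = 0 carry 1
  0+1+1 = 0 carry 1
  0+1+1 = 0 carry 1
  0+0+1 = 1
  0+0 = 0
  0+0 = 0
  0+0 = 0
  0+1 = 1
  0+1 = 1

0b110001000001101100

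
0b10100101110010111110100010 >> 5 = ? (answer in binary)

0b101001011100101111101

Right shift by 5: drop the 5 least-significant bits.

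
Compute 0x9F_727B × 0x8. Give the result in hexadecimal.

0x4FB93D8

Multiply each base-16 digit by 8, carrying:
  B×8 = 88 → write 8 carry 5
  7×8+5 = 61 → write D carry 3
  2×8+3 = 19 → write 3 carry 1
  7×8+1 = 57 → write 9 carry 3
  F×8+3 = 123 → write B carry 7
  9×8+7 = 79 → write F carry 4
  remaining carry: 4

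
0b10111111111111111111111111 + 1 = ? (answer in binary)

0b11000000000000000000000000

The trailing 24 digits are 1 (max in base 2), so adding 1 cascades: they roll to 0 and the next digit up increments.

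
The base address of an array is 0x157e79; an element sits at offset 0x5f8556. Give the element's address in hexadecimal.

0x7503cf

Add column by column in base 16, right to left:
  9+6 = f
  7+5 = c
  e+5 = 3 carry 1
  7+8+1 = 0 carry 1
  5+f+1 = 5 carry 1
  1+5+1 = 7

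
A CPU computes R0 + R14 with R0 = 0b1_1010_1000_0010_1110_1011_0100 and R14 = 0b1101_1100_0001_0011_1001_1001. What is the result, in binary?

0b10100001000100001001001101

Add column by column in base 2, right to left:
  0+1 = 1
  0+0 = 0
  1+0 = 1
  0+1 = 1
  1+1 = 0 carry 1
  1+0+1 = 0 carry 1
  0+0+1 = 1
  1+1 = 0 carry 1
  0+1+1 = 0 carry 1
  1+1+1 = 1 carry 1
  1+0+1 = 0 carry 1
  1+0+1 = 0 carry 1
  0+1+1 = 0 carry 1
  1+0+1 = 0 carry 1
  0+0+1 = 1
  0+0 = 0
  0+0 = 0
  0+0 = 0
  0+1 = 1
  1+1 = 0 carry 1
  0+1+1 = 0 carry 1
  1+0+1 = 0 carry 1
  0+1+1 = 0 carry 1
  1+1+1 = 1 carry 1
  1+0+1 = 0 carry 1
  final carry 1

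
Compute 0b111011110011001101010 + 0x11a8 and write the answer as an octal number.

0b111011110011001101010 = 0o7363152 in octal.
0x11a8 = 0o10650 in octal.
Add column by column in base 8, right to left:
  2+0 = 2
  5+5 = 2 carry 1
  1+6+1 = 0 carry 1
  3+0+1 = 4
  6+1 = 7
  3+0 = 3
  7+0 = 7

0o7374022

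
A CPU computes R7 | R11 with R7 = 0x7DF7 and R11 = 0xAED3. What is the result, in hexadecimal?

OR each hex digit independently (no carries):
  7|A=F, D|E=F, F|D=F, 7|3=7

0xFFF7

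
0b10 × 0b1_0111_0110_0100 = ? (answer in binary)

0b10111011001000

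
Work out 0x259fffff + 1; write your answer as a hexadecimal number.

The trailing 5 digits are F (max in base 16), so adding 1 cascades: they roll to 0 and the next digit up increments.

0x25a00000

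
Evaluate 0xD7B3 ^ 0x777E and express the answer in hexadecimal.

0xA0CD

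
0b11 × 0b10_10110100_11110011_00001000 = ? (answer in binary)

0b1000000111101101100100011000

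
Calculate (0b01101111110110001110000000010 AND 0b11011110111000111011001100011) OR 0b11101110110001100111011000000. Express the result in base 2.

0b11101110110001101111011000010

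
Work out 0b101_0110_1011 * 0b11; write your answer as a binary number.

Multiply each base-2 digit by 3, carrying:
  1×3 = 3 → write 1 carry 1
  1×3+1 = 4 → write 0 carry 2
  0×3+2 = 2 → write 0 carry 1
  1×3+1 = 4 → write 0 carry 2
  0×3+2 = 2 → write 0 carry 1
  1×3+1 = 4 → write 0 carry 2
  1×3+2 = 5 → write 1 carry 2
  0×3+2 = 2 → write 0 carry 1
  1×3+1 = 4 → write 0 carry 2
  0×3+2 = 2 → write 0 carry 1
  1×3+1 = 4 → write 0 carry 2
  remaining carry: 10

0b1000001000001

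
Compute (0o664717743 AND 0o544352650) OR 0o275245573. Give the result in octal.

0o664717743 AND 0o544352650 = 0o444312640.
Then OR with 0o275245573.

0o675357773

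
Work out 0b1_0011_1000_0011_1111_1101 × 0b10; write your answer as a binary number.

0b1001110000011111111010

Multiply each base-2 digit by 2, carrying:
  1×2 = 2 → write 0 carry 1
  0×2+1 = 1 → write 1
  1×2 = 2 → write 0 carry 1
  1×2+1 = 3 → write 1 carry 1
  1×2+1 = 3 → write 1 carry 1
  1×2+1 = 3 → write 1 carry 1
  1×2+1 = 3 → write 1 carry 1
  1×2+1 = 3 → write 1 carry 1
  1×2+1 = 3 → write 1 carry 1
  1×2+1 = 3 → write 1 carry 1
  0×2+1 = 1 → write 1
  0×2 = 0 → write 0
  0×2 = 0 → write 0
  0×2 = 0 → write 0
  0×2 = 0 → write 0
  1×2 = 2 → write 0 carry 1
  1×2+1 = 3 → write 1 carry 1
  1×2+1 = 3 → write 1 carry 1
  0×2+1 = 1 → write 1
  0×2 = 0 → write 0
  1×2 = 2 → write 0 carry 1
  remaining carry: 1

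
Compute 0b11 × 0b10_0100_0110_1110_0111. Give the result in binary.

Multiply each base-2 digit by 3, carrying:
  1×3 = 3 → write 1 carry 1
  1×3+1 = 4 → write 0 carry 2
  1×3+2 = 5 → write 1 carry 2
  0×3+2 = 2 → write 0 carry 1
  0×3+1 = 1 → write 1
  1×3 = 3 → write 1 carry 1
  1×3+1 = 4 → write 0 carry 2
  1×3+2 = 5 → write 1 carry 2
  0×3+2 = 2 → write 0 carry 1
  1×3+1 = 4 → write 0 carry 2
  1×3+2 = 5 → write 1 carry 2
  0×3+2 = 2 → write 0 carry 1
  0×3+1 = 1 → write 1
  0×3 = 0 → write 0
  1×3 = 3 → write 1 carry 1
  0×3+1 = 1 → write 1
  0×3 = 0 → write 0
  1×3 = 3 → write 1 carry 1
  remaining carry: 1

0b1101101010010110101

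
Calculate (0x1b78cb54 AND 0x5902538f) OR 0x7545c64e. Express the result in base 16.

0x7d45c74e

0x1b78cb54 AND 0x5902538f = 0x19004304.
Then OR with 0x7545c64e.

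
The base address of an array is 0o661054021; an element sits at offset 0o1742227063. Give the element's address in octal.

0o2623303104

Add column by column in base 8, right to left:
  1+3 = 4
  2+6 = 0 carry 1
  0+0+1 = 1
  4+7 = 3 carry 1
  5+2+1 = 0 carry 1
  0+2+1 = 3
  1+2 = 3
  6+4 = 2 carry 1
  6+7+1 = 6 carry 1
  0+1+1 = 2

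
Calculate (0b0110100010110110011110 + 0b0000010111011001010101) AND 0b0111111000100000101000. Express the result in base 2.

Add column by column in base 2, right to left:
  0+1 = 1
  1+0 = 1
  1+1 = 0 carry 1
  1+0+1 = 0 carry 1
  1+1+1 = 1 carry 1
  0+0+1 = 1
  0+1 = 1
  1+0 = 1
  1+0 = 1
  0+1 = 1
  1+1 = 0 carry 1
  1+0+1 = 0 carry 1
  0+1+1 = 0 carry 1
  1+1+1 = 1 carry 1
  0+1+1 = 0 carry 1
  0+0+1 = 1
  0+1 = 1
  1+0 = 1
  0+0 = 0
  1+0 = 1
  1+0 = 1
Sum = 0b110111010001111110011; now AND with 0b0111111000100000101000:
  0110111010001111110011
& 0111111000100000101000
= 0110111000000000100000

0b110111000000000100000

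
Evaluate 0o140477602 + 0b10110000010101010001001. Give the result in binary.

0b1110110101010101000001011

0o140477602 = 0b1100000100111111110000010 in binary.
Add column by column in base 2, right to left:
  0+1 = 1
  1+0 = 1
  0+0 = 0
  0+1 = 1
  0+0 = 0
  0+0 = 0
  0+0 = 0
  1+1 = 0 carry 1
  1+0+1 = 0 carry 1
  1+1+1 = 1 carry 1
  1+0+1 = 0 carry 1
  1+1+1 = 1 carry 1
  1+0+1 = 0 carry 1
  1+1+1 = 1 carry 1
  1+0+1 = 0 carry 1
  0+0+1 = 1
  0+0 = 0
  1+0 = 1
  0+0 = 0
  0+1 = 1
  0+1 = 1
  0+0 = 0
  0+1 = 1
  1+0 = 1
  1+0 = 1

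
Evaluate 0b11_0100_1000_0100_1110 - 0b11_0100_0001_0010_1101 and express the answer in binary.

Subtract column by column in base 2:
  0-1 → 1 (borrow)
  1-0-1 → 0
  1-1 → 0
  1-1 → 0
  0-0 → 0
  0-1 → 1 (borrow)
  1-0-1 → 0
  0-0 → 0
  0-1 → 1 (borrow)
  0-0-1 → 1 (borrow)
  0-0-1 → 1 (borrow)
  1-0-1 → 0
  0-0 → 0
  0-0 → 0
  1-1 → 0
  0-0 → 0
  1-1 → 0
  1-1 → 0

0b11100100001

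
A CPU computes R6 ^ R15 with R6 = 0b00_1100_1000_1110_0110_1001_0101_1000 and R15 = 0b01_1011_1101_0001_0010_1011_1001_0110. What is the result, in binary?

0b010111010111110100001011001110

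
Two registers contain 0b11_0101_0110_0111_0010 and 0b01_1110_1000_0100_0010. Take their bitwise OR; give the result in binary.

0b111111111001110010

OR bit by bit (1 where either bit is 1):
  110101011001110010
| 011110100001000010
= 111111111001110010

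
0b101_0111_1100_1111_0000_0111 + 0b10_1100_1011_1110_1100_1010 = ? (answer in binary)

Add column by column in base 2, right to left:
  1+0 = 1
  1+1 = 0 carry 1
  1+0+1 = 0 carry 1
  0+1+1 = 0 carry 1
  0+0+1 = 1
  0+0 = 0
  0+1 = 1
  0+1 = 1
  1+0 = 1
  1+1 = 0 carry 1
  1+1+1 = 1 carry 1
  1+1+1 = 1 carry 1
  0+1+1 = 0 carry 1
  0+1+1 = 0 carry 1
  1+0+1 = 0 carry 1
  1+1+1 = 1 carry 1
  1+0+1 = 0 carry 1
  1+0+1 = 0 carry 1
  1+1+1 = 1 carry 1
  0+1+1 = 0 carry 1
  1+0+1 = 0 carry 1
  0+1+1 = 0 carry 1
  1+0+1 = 0 carry 1
  final carry 1

0b100001001000110111010001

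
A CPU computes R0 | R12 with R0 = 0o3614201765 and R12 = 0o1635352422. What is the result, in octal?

OR each oct digit independently (no carries):
  3|1=3, 6|6=6, 1|3=3, 4|5=5, 2|3=3, 0|5=5, 1|2=3, 7|4=7, 6|2=6, 5|2=7

0o3635353767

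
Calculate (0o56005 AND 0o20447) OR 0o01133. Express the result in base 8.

0o56005 AND 0o20447 = 0o00005.
Then OR with 0o01133.

0o1137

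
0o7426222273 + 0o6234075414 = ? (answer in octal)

Add column by column in base 8, right to left:
  3+4 = 7
  7+1 = 0 carry 1
  2+4+1 = 7
  2+5 = 7
  2+7 = 1 carry 1
  2+0+1 = 3
  6+4 = 2 carry 1
  2+3+1 = 6
  4+2 = 6
  7+6 = 5 carry 1
  final carry 1

0o15662317707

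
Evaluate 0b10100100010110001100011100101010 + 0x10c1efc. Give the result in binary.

0b10100101011001001110011000100110

0x10c1efc = 0b1000011000001111011111100 in binary.
Add column by column in base 2, right to left:
  0+0 = 0
  1+0 = 1
  0+1 = 1
  1+1 = 0 carry 1
  0+1+1 = 0 carry 1
  1+1+1 = 1 carry 1
  0+1+1 = 0 carry 1
  0+1+1 = 0 carry 1
  1+0+1 = 0 carry 1
  1+1+1 = 1 carry 1
  1+1+1 = 1 carry 1
  0+1+1 = 0 carry 1
  0+1+1 = 0 carry 1
  0+0+1 = 1
  1+0 = 1
  1+0 = 1
  0+0 = 0
  0+0 = 0
  0+1 = 1
  1+1 = 0 carry 1
  1+0+1 = 0 carry 1
  0+0+1 = 1
  1+0 = 1
  0+0 = 0
  0+1 = 1
  0+0 = 0
  1+0 = 1
  0+0 = 0
  0+0 = 0
  1+0 = 1
  0+0 = 0
  1+0 = 1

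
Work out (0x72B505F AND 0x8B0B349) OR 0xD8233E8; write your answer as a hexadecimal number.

0xDA233E9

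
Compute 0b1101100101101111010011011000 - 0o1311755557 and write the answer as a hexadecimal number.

0x26f1969

0b1101100101101111010011011000 = 0xd96f4d8 in hexadecimal.
0o1311755557 = 0xb27db6f in hexadecimal.
Subtract column by column in base 16:
  8-f → 9 (borrow)
  d-6-1 → 6
  4-b → 9 (borrow)
  f-d-1 → 1
  6-7 → f (borrow)
  9-2-1 → 6
  d-b → 2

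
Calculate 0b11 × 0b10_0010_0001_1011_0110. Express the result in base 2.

0b1100110010100100010

Multiply each base-2 digit by 3, carrying:
  0×3 = 0 → write 0
  1×3 = 3 → write 1 carry 1
  1×3+1 = 4 → write 0 carry 2
  0×3+2 = 2 → write 0 carry 1
  1×3+1 = 4 → write 0 carry 2
  1×3+2 = 5 → write 1 carry 2
  0×3+2 = 2 → write 0 carry 1
  1×3+1 = 4 → write 0 carry 2
  1×3+2 = 5 → write 1 carry 2
  0×3+2 = 2 → write 0 carry 1
  0×3+1 = 1 → write 1
  0×3 = 0 → write 0
  0×3 = 0 → write 0
  1×3 = 3 → write 1 carry 1
  0×3+1 = 1 → write 1
  0×3 = 0 → write 0
  0×3 = 0 → write 0
  1×3 = 3 → write 1 carry 1
  remaining carry: 1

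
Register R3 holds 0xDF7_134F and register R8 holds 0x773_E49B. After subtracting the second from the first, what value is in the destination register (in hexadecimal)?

Subtract column by column in base 16:
  F-B → 4
  4-9 → B (borrow)
  3-4-1 → E (borrow)
  1-E-1 → 2 (borrow)
  7-3-1 → 3
  F-7 → 8
  D-7 → 6

0x6832EB4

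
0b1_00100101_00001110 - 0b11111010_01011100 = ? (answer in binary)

0b10101010110010

Subtract column by column in base 2:
  0-0 → 0
  1-0 → 1
  1-1 → 0
  1-1 → 0
  0-1 → 1 (borrow)
  0-0-1 → 1 (borrow)
  0-1-1 → 0 (borrow)
  0-0-1 → 1 (borrow)
  1-0-1 → 0
  0-1 → 1 (borrow)
  1-0-1 → 0
  0-1 → 1 (borrow)
  0-1-1 → 0 (borrow)
  1-1-1 → 1 (borrow)
  0-1-1 → 0 (borrow)
  0-1-1 → 0 (borrow)
  1-0-1 → 0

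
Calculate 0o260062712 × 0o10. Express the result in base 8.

0o2600627120

Multiply each base-8 digit by 8, carrying:
  2×8 = 16 → write 0 carry 2
  1×8+2 = 10 → write 2 carry 1
  7×8+1 = 57 → write 1 carry 7
  2×8+7 = 23 → write 7 carry 2
  6×8+2 = 50 → write 2 carry 6
  0×8+6 = 6 → write 6
  0×8 = 0 → write 0
  6×8 = 48 → write 0 carry 6
  2×8+6 = 22 → write 6 carry 2
  remaining carry: 2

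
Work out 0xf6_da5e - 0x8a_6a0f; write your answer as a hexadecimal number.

Subtract column by column in base 16:
  e-f → f (borrow)
  5-0-1 → 4
  a-a → 0
  d-6 → 7
  6-a → c (borrow)
  f-8-1 → 6

0x6c704f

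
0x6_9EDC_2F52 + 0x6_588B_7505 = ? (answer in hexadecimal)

0xCF767A457

Add column by column in base 16, right to left:
  2+5 = 7
  5+0 = 5
  F+5 = 4 carry 1
  2+7+1 = A
  C+B = 7 carry 1
  D+8+1 = 6 carry 1
  E+8+1 = 7 carry 1
  9+5+1 = F
  6+6 = C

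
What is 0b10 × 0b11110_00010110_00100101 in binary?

0b1111000010110001001010

Multiply each base-2 digit by 2, carrying:
  1×2 = 2 → write 0 carry 1
  0×2+1 = 1 → write 1
  1×2 = 2 → write 0 carry 1
  0×2+1 = 1 → write 1
  0×2 = 0 → write 0
  1×2 = 2 → write 0 carry 1
  0×2+1 = 1 → write 1
  0×2 = 0 → write 0
  0×2 = 0 → write 0
  1×2 = 2 → write 0 carry 1
  1×2+1 = 3 → write 1 carry 1
  0×2+1 = 1 → write 1
  1×2 = 2 → write 0 carry 1
  0×2+1 = 1 → write 1
  0×2 = 0 → write 0
  0×2 = 0 → write 0
  0×2 = 0 → write 0
  1×2 = 2 → write 0 carry 1
  1×2+1 = 3 → write 1 carry 1
  1×2+1 = 3 → write 1 carry 1
  1×2+1 = 3 → write 1 carry 1
  remaining carry: 1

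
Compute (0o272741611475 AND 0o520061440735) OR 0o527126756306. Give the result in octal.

0o527167756737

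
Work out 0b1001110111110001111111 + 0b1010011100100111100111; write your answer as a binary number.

0b10100010100011001100110

Add column by column in base 2, right to left:
  1+1 = 0 carry 1
  1+1+1 = 1 carry 1
  1+1+1 = 1 carry 1
  1+0+1 = 0 carry 1
  1+0+1 = 0 carry 1
  1+1+1 = 1 carry 1
  1+1+1 = 1 carry 1
  0+1+1 = 0 carry 1
  0+1+1 = 0 carry 1
  0+0+1 = 1
  1+0 = 1
  1+1 = 0 carry 1
  1+0+1 = 0 carry 1
  1+0+1 = 0 carry 1
  1+1+1 = 1 carry 1
  0+1+1 = 0 carry 1
  1+1+1 = 1 carry 1
  1+0+1 = 0 carry 1
  1+0+1 = 0 carry 1
  0+1+1 = 0 carry 1
  0+0+1 = 1
  1+1 = 0 carry 1
  final carry 1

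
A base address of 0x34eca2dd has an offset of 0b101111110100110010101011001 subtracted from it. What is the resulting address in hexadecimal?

0b101111110100110010101011001 = 0x5fa6559 in hexadecimal.
Subtract column by column in base 16:
  d-9 → 4
  d-5 → 8
  2-5 → d (borrow)
  a-6-1 → 3
  c-a → 2
  e-f → f (borrow)
  4-5-1 → e (borrow)
  3-0-1 → 2

0x2ef23d84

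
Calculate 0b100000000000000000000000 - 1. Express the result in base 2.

The trailing 23 digits are 0, so subtracting 1 borrows through: they become 1 and the next digit up decrements.

0b11111111111111111111111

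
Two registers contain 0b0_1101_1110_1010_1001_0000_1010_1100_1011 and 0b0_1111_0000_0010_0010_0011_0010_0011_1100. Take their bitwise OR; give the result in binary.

0b011111110101010110011101011111111

OR bit by bit (1 where either bit is 1):
  011011110101010010000101011001011
| 011110000001000100011001000111100
= 011111110101010110011101011111111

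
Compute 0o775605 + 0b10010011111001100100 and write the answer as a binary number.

0o775605 = 0b111111101110000101 in binary.
Add column by column in base 2, right to left:
  1+0 = 1
  0+0 = 0
  1+1 = 0 carry 1
  0+0+1 = 1
  0+0 = 0
  0+1 = 1
  0+1 = 1
  1+0 = 1
  1+0 = 1
  1+1 = 0 carry 1
  0+1+1 = 0 carry 1
  1+1+1 = 1 carry 1
  1+1+1 = 1 carry 1
  1+1+1 = 1 carry 1
  1+0+1 = 0 carry 1
  1+0+1 = 0 carry 1
  1+1+1 = 1 carry 1
  1+0+1 = 0 carry 1
  0+0+1 = 1
  0+1 = 1

0b11010011100111101001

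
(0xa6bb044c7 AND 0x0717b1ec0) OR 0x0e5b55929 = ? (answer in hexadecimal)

0xe5b55de9

0xa6bb044c7 AND 0x0717b1ec0 = 0x0613004c0.
Then OR with 0x0e5b55929.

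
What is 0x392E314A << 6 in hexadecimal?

0xE4B8C5280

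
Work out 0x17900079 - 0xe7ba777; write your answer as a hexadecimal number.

Subtract column by column in base 16:
  9-7 → 2
  7-7 → 0
  0-7 → 9 (borrow)
  0-a-1 → 5 (borrow)
  0-b-1 → 4 (borrow)
  9-7-1 → 1
  7-e → 9 (borrow)
  1-0-1 → 0

0x9145902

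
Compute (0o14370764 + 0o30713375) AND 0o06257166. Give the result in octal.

Add column by column in base 8, right to left:
  4+5 = 1 carry 1
  6+7+1 = 6 carry 1
  7+3+1 = 3 carry 1
  0+3+1 = 4
  7+1 = 0 carry 1
  3+7+1 = 3 carry 1
  4+0+1 = 5
  1+3 = 4
Sum = 0o45304361; now AND with 0o06257166:
  4&0=0, 5&6=4, 3&2=2, 0&5=0, 4&7=4, 3&1=1, 6&6=6, 1&6=0

0o4204160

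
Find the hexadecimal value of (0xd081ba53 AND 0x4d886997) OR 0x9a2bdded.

0xd081ba53 AND 0x4d886997 = 0x40802813.
Then OR with 0x9a2bdded.

0xdaabfdff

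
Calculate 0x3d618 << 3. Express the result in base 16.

3 bits is not a whole number of base-16 digits; in binary: 111101011000011000 << 3 = 111101011000011000000.

0x1eb0c0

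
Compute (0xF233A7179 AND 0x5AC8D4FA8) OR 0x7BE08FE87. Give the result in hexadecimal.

0xF233A7179 AND 0x5AC8D4FA8 = 0x520084128.
Then OR with 0x7BE08FE87.

0x7BE08FFAF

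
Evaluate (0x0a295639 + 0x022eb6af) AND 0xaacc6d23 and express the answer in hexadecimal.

Add column by column in base 16, right to left:
  9+f = 8 carry 1
  3+a+1 = e
  6+6 = c
  5+b = 0 carry 1
  9+e+1 = 8 carry 1
  2+2+1 = 5
  a+2 = c
Sum = 0xc580ce8; now AND with 0xaacc6d23:
  0&a=0, c&a=8, 5&c=4, 8&c=8, 0&6=0, c&d=c, e&2=2, 8&3=0

0x8480c20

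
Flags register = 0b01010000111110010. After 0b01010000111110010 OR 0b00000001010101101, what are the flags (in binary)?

0b01010001111111111

OR bit by bit (1 where either bit is 1):
  01010000111110010
| 00000001010101101
= 01010001111111111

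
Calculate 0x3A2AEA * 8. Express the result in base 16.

0x1D15750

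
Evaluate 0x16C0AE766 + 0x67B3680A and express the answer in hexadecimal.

0x1D3BE4F70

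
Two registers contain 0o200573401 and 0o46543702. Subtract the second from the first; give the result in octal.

0o132027477

Subtract column by column in base 8:
  1-2 → 7 (borrow)
  0-0-1 → 7 (borrow)
  4-7-1 → 4 (borrow)
  3-3-1 → 7 (borrow)
  7-4-1 → 2
  5-5 → 0
  0-6 → 2 (borrow)
  0-4-1 → 3 (borrow)
  2-0-1 → 1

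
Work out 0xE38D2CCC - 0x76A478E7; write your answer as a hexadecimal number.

0x6CE8B3E5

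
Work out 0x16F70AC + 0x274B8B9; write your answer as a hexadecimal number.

0x3E42965

Add column by column in base 16, right to left:
  C+9 = 5 carry 1
  A+B+1 = 6 carry 1
  0+8+1 = 9
  7+B = 2 carry 1
  F+4+1 = 4 carry 1
  6+7+1 = E
  1+2 = 3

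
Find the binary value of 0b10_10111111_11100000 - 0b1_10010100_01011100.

0b10010101110000100

Subtract column by column in base 2:
  0-0 → 0
  0-0 → 0
  0-1 → 1 (borrow)
  0-1-1 → 0 (borrow)
  0-1-1 → 0 (borrow)
  1-0-1 → 0
  1-1 → 0
  1-0 → 1
  1-0 → 1
  1-0 → 1
  1-1 → 0
  1-0 → 1
  1-1 → 0
  1-0 → 1
  0-0 → 0
  1-1 → 0
  0-1 → 1 (borrow)
  1-0-1 → 0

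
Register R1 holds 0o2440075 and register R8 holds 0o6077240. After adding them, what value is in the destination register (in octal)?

Add column by column in base 8, right to left:
  5+0 = 5
  7+4 = 3 carry 1
  0+2+1 = 3
  0+7 = 7
  4+7 = 3 carry 1
  4+0+1 = 5
  2+6 = 0 carry 1
  final carry 1

0o10537335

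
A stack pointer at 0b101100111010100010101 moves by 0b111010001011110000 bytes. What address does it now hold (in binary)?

0b110100001100000000101

Add column by column in base 2, right to left:
  1+0 = 1
  0+0 = 0
  1+0 = 1
  0+0 = 0
  1+1 = 0 carry 1
  0+1+1 = 0 carry 1
  0+1+1 = 0 carry 1
  0+1+1 = 0 carry 1
  1+0+1 = 0 carry 1
  0+1+1 = 0 carry 1
  1+0+1 = 0 carry 1
  0+0+1 = 1
  1+0 = 1
  1+1 = 0 carry 1
  1+0+1 = 0 carry 1
  0+1+1 = 0 carry 1
  0+1+1 = 0 carry 1
  1+1+1 = 1 carry 1
  1+0+1 = 0 carry 1
  0+0+1 = 1
  1+0 = 1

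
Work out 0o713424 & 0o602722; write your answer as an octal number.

0o602420

AND each oct digit independently (no carries):
  7&6=6, 1&0=0, 3&2=2, 4&7=4, 2&2=2, 4&2=0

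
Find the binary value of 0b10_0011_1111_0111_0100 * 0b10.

0b1000111111011101000

Multiply each base-2 digit by 2, carrying:
  0×2 = 0 → write 0
  0×2 = 0 → write 0
  1×2 = 2 → write 0 carry 1
  0×2+1 = 1 → write 1
  1×2 = 2 → write 0 carry 1
  1×2+1 = 3 → write 1 carry 1
  1×2+1 = 3 → write 1 carry 1
  0×2+1 = 1 → write 1
  1×2 = 2 → write 0 carry 1
  1×2+1 = 3 → write 1 carry 1
  1×2+1 = 3 → write 1 carry 1
  1×2+1 = 3 → write 1 carry 1
  1×2+1 = 3 → write 1 carry 1
  1×2+1 = 3 → write 1 carry 1
  0×2+1 = 1 → write 1
  0×2 = 0 → write 0
  0×2 = 0 → write 0
  1×2 = 2 → write 0 carry 1
  remaining carry: 1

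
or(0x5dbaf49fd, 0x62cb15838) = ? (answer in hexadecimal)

0x7ffbf59fd

OR each hex digit independently (no carries):
  5|6=7, d|2=f, b|c=f, a|b=b, f|1=f, 4|5=5, 9|8=9, f|3=f, d|8=d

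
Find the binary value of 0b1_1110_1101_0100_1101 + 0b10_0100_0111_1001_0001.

0b1000011010011011110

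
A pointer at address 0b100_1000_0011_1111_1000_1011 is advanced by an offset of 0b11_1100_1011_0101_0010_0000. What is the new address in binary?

Add column by column in base 2, right to left:
  1+0 = 1
  1+0 = 1
  0+0 = 0
  1+0 = 1
  0+0 = 0
  0+1 = 1
  0+0 = 0
  1+0 = 1
  1+1 = 0 carry 1
  1+0+1 = 0 carry 1
  1+1+1 = 1 carry 1
  1+0+1 = 0 carry 1
  1+1+1 = 1 carry 1
  1+1+1 = 1 carry 1
  0+0+1 = 1
  0+1 = 1
  0+0 = 0
  0+0 = 0
  0+1 = 1
  1+1 = 0 carry 1
  0+1+1 = 0 carry 1
  0+1+1 = 0 carry 1
  1+0+1 = 0 carry 1
  final carry 1

0b100001001111010010101011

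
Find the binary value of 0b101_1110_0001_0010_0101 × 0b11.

0b100011010001101101111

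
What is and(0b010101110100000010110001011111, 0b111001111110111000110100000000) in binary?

0b010001110100000000110000000000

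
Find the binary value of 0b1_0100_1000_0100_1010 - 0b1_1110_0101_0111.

0b10010100111110011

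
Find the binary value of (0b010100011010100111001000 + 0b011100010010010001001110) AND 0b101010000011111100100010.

0b100000000000111000000010

Add column by column in base 2, right to left:
  0+0 = 0
  0+1 = 1
  0+1 = 1
  1+1 = 0 carry 1
  0+0+1 = 1
  0+0 = 0
  1+1 = 0 carry 1
  1+0+1 = 0 carry 1
  1+0+1 = 0 carry 1
  0+0+1 = 1
  0+1 = 1
  1+0 = 1
  0+0 = 0
  1+1 = 0 carry 1
  0+0+1 = 1
  1+0 = 1
  1+1 = 0 carry 1
  0+0+1 = 1
  0+0 = 0
  0+0 = 0
  1+1 = 0 carry 1
  0+1+1 = 0 carry 1
  1+1+1 = 1 carry 1
  final carry 1
Sum = 0b110000101100111000010110; now AND with 0b101010000011111100100010:
  110000101100111000010110
& 101010000011111100100010
= 100000000000111000000010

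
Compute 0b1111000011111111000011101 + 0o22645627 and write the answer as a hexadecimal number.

0b1111000011111111000011101 = 0x1E1FE1D in hexadecimal.
0o22645627 = 0x4B4B97 in hexadecimal.
Add column by column in base 16, right to left:
  D+7 = 4 carry 1
  1+9+1 = B
  E+B = 9 carry 1
  F+4+1 = 4 carry 1
  1+B+1 = D
  E+4 = 2 carry 1
  1+0+1 = 2

0x22D49B4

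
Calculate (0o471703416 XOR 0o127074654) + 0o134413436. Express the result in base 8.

First 0o471703416 XOR 0o127074654 = 0o556777242.
Add column by column in base 8, right to left:
  2+6 = 0 carry 1
  4+3+1 = 0 carry 1
  2+4+1 = 7
  7+3 = 2 carry 1
  7+1+1 = 1 carry 1
  7+4+1 = 4 carry 1
  6+4+1 = 3 carry 1
  5+3+1 = 1 carry 1
  5+1+1 = 7

0o713412700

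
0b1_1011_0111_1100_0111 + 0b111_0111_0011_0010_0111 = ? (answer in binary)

Add column by column in base 2, right to left:
  1+1 = 0 carry 1
  1+1+1 = 1 carry 1
  1+1+1 = 1 carry 1
  0+0+1 = 1
  0+0 = 0
  0+1 = 1
  1+0 = 1
  1+0 = 1
  1+1 = 0 carry 1
  1+1+1 = 1 carry 1
  1+0+1 = 0 carry 1
  0+0+1 = 1
  1+1 = 0 carry 1
  1+1+1 = 1 carry 1
  0+1+1 = 0 carry 1
  1+0+1 = 0 carry 1
  1+1+1 = 1 carry 1
  0+1+1 = 0 carry 1
  0+1+1 = 0 carry 1
  final carry 1

0b10010010101011101110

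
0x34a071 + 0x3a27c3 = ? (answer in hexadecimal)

0x6ec834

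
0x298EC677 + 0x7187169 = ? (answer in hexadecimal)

Add column by column in base 16, right to left:
  7+9 = 0 carry 1
  7+6+1 = E
  6+1 = 7
  C+7 = 3 carry 1
  E+8+1 = 7 carry 1
  8+1+1 = A
  9+7 = 0 carry 1
  2+0+1 = 3

0x30A737E0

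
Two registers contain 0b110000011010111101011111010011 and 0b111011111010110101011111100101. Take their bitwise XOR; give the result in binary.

XOR bit by bit (1 where the bits differ):
  110000011010111101011111010011
^ 111011111010110101011111100101
= 001011100000001000000000110110

0b001011100000001000000000110110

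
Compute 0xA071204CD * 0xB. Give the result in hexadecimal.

Multiply each base-16 digit by 11, carrying:
  D×11 = 143 → write F carry 8
  C×11+8 = 140 → write C carry 8
  4×11+8 = 52 → write 4 carry 3
  0×11+3 = 3 → write 3
  2×11 = 22 → write 6 carry 1
  1×11+1 = 12 → write C
  7×11 = 77 → write D carry 4
  0×11+4 = 4 → write 4
  A×11 = 110 → write E carry 6
  remaining carry: 6

0x6E4DC634CF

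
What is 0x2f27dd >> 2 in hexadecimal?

0xbc9f7

2 bits is not a whole number of base-16 digits; in binary: 1011110010011111011101 >> 2 = 10111100100111110111.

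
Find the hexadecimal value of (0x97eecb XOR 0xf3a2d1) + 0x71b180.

First 0x97eecb XOR 0xf3a2d1 = 0x644c1a.
Add column by column in base 16, right to left:
  a+0 = a
  1+8 = 9
  c+1 = d
  4+b = f
  4+1 = 5
  6+7 = d

0xd5fd9a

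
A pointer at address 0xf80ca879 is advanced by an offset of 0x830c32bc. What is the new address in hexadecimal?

0x17b18db35

Add column by column in base 16, right to left:
  9+c = 5 carry 1
  7+b+1 = 3 carry 1
  8+2+1 = b
  a+3 = d
  c+c = 8 carry 1
  0+0+1 = 1
  8+3 = b
  f+8 = 7 carry 1
  final carry 1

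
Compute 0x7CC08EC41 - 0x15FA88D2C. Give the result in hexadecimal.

0x66C605F15

Subtract column by column in base 16:
  1-C → 5 (borrow)
  4-2-1 → 1
  C-D → F (borrow)
  E-8-1 → 5
  8-8 → 0
  0-A → 6 (borrow)
  C-F-1 → C (borrow)
  C-5-1 → 6
  7-1 → 6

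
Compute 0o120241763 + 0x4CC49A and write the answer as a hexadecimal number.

0x18E088D

0o120241763 = 0x14143F3 in hexadecimal.
Add column by column in base 16, right to left:
  3+A = D
  F+9 = 8 carry 1
  3+4+1 = 8
  4+C = 0 carry 1
  1+C+1 = E
  4+4 = 8
  1+0 = 1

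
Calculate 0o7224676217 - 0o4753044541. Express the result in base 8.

Subtract column by column in base 8:
  7-1 → 6
  1-4 → 5 (borrow)
  2-5-1 → 4 (borrow)
  6-4-1 → 1
  7-4 → 3
  6-0 → 6
  4-3 → 1
  2-5 → 5 (borrow)
  2-7-1 → 2 (borrow)
  7-4-1 → 2

0o2251631456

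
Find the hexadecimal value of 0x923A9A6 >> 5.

5 bits is not a whole number of base-16 digits; in binary: 1001001000111010100110100110 >> 5 = 10010010001110101001101.

0x491D4D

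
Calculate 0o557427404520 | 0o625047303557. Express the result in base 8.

OR each oct digit independently (no carries):
  5|6=7, 5|2=7, 7|5=7, 4|0=4, 2|4=6, 7|7=7, 4|3=7, 0|0=0, 4|3=7, 5|5=5, 2|5=7, 0|7=7

0o777467707577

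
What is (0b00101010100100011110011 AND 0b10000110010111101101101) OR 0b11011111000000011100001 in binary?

0b00101010100100011110011 AND 0b10000110010111101101101 = 0b00000010000100001100001.
Then OR with 0b11011111000000011100001.

0b11011111000100011100001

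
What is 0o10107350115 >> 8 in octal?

8 bits is not a whole number of base-8 digits; in binary: 1000001000111011101000001001101 >> 8 = 10000010001110111010000.

0o20216720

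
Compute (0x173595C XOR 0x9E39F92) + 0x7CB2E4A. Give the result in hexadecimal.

0x105BF518

First 0x173595C XOR 0x9E39F92 = 0x890C6CE.
Add column by column in base 16, right to left:
  E+A = 8 carry 1
  C+4+1 = 1 carry 1
  6+E+1 = 5 carry 1
  C+2+1 = F
  0+B = B
  9+C = 5 carry 1
  8+7+1 = 0 carry 1
  final carry 1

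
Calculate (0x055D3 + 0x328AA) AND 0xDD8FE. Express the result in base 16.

0x1587C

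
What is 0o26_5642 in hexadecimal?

Each octal digit is 3 bits: 2=010 6=110 5=101 6=110 4=100 2=010.
Group the bits into nibbles: 0001 0110 1011 1010 0010 → 16BA2.

0x16BA2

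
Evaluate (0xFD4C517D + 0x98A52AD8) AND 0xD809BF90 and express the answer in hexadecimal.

Add column by column in base 16, right to left:
  D+8 = 5 carry 1
  7+D+1 = 5 carry 1
  1+A+1 = C
  5+2 = 7
  C+5 = 1 carry 1
  4+A+1 = F
  D+8 = 5 carry 1
  F+9+1 = 9 carry 1
  final carry 1
Sum = 0x195F17C55; now AND with 0xD809BF90:
  1&0=0, 9&D=9, 5&8=0, F&0=0, 1&9=1, 7&B=3, C&F=C, 5&9=1, 5&0=0

0x90013C10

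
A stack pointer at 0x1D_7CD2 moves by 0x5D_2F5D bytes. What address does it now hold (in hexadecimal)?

Add column by column in base 16, right to left:
  2+D = F
  D+5 = 2 carry 1
  C+F+1 = C carry 1
  7+2+1 = A
  D+D = A carry 1
  1+5+1 = 7

0x7AAC2F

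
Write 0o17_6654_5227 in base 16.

0xFDACA97

Each octal digit is 3 bits: 1=001 7=111 6=110 6=110 5=101 4=100 5=101 2=010 2=010 7=111.
Group the bits into nibbles: 1111 1101 1010 1100 1010 1001 0111 → FDACA97.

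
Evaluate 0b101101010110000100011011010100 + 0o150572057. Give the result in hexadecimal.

0b101101010110000100011011010100 = 0x2d5846d4 in hexadecimal.
0o150572057 = 0x1a2f42f in hexadecimal.
Add column by column in base 16, right to left:
  4+f = 3 carry 1
  d+2+1 = 0 carry 1
  6+4+1 = b
  4+f = 3 carry 1
  8+2+1 = b
  5+a = f
  d+1 = e
  2+0 = 2

0x2efb3b03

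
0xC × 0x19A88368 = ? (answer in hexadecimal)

Multiply each base-16 digit by 12, carrying:
  8×12 = 96 → write 0 carry 6
  6×12+6 = 78 → write E carry 4
  3×12+4 = 40 → write 8 carry 2
  8×12+2 = 98 → write 2 carry 6
  8×12+6 = 102 → write 6 carry 6
  A×12+6 = 126 → write E carry 7
  9×12+7 = 115 → write 3 carry 7
  1×12+7 = 19 → write 3 carry 1
  remaining carry: 1

0x133E628E0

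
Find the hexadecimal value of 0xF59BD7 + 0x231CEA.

0x118B8C1

Add column by column in base 16, right to left:
  7+A = 1 carry 1
  D+E+1 = C carry 1
  B+C+1 = 8 carry 1
  9+1+1 = B
  5+3 = 8
  F+2 = 1 carry 1
  final carry 1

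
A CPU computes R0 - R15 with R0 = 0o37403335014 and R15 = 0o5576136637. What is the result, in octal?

0o31605176155

Subtract column by column in base 8:
  4-7 → 5 (borrow)
  1-3-1 → 5 (borrow)
  0-6-1 → 1 (borrow)
  5-6-1 → 6 (borrow)
  3-3-1 → 7 (borrow)
  3-1-1 → 1
  3-6 → 5 (borrow)
  0-7-1 → 0 (borrow)
  4-5-1 → 6 (borrow)
  7-5-1 → 1
  3-0 → 3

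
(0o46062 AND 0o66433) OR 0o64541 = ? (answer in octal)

0o46062 AND 0o66433 = 0o46022.
Then OR with 0o64541.

0o66563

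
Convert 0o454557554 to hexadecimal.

0x4B2DF6C

Each octal digit is 3 bits: 4=100 5=101 4=100 5=101 5=101 7=111 5=101 5=101 4=100.
Group the bits into nibbles: 0100 1011 0010 1101 1111 0110 1100 → 4B2DF6C.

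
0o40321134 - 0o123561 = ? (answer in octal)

0o40175353

Subtract column by column in base 8:
  4-1 → 3
  3-6 → 5 (borrow)
  1-5-1 → 3 (borrow)
  1-3-1 → 5 (borrow)
  2-2-1 → 7 (borrow)
  3-1-1 → 1
  0-0 → 0
  4-0 → 4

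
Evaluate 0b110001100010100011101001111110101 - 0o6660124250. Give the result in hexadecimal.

0b110001100010100011101001111110101 = 0x18C51D3F5 in hexadecimal.
0o6660124250 = 0x36C0A8A8 in hexadecimal.
Subtract column by column in base 16:
  5-8 → D (borrow)
  F-A-1 → 4
  3-8 → B (borrow)
  D-A-1 → 2
  1-0 → 1
  5-C → 9 (borrow)
  C-6-1 → 5
  8-3 → 5
  1-0 → 1

0x155912B4D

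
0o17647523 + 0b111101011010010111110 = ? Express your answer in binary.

0b10111100000010000010001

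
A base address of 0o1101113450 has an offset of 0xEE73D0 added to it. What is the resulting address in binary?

0o1101113450 = 0b1001000001001001011100101000 in binary.
0xEE73D0 = 0b111011100111001111010000 in binary.
Add column by column in base 2, right to left:
  0+0 = 0
  0+0 = 0
  0+0 = 0
  1+0 = 1
  0+1 = 1
  1+0 = 1
  0+1 = 1
  0+1 = 1
  1+1 = 0 carry 1
  1+1+1 = 1 carry 1
  1+0+1 = 0 carry 1
  0+0+1 = 1
  1+1 = 0 carry 1
  0+1+1 = 0 carry 1
  0+1+1 = 0 carry 1
  1+0+1 = 0 carry 1
  0+0+1 = 1
  0+1 = 1
  1+1 = 0 carry 1
  0+1+1 = 0 carry 1
  0+0+1 = 1
  0+1 = 1
  0+1 = 1
  0+1 = 1
  1+0 = 1
  0+0 = 0
  0+0 = 0
  1+0 = 1

0b1001111100110000101011111000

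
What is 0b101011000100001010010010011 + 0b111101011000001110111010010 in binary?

0b1101000011100011001001100101

Add column by column in base 2, right to left:
  1+0 = 1
  1+1 = 0 carry 1
  0+0+1 = 1
  0+0 = 0
  1+1 = 0 carry 1
  0+0+1 = 1
  0+1 = 1
  1+1 = 0 carry 1
  0+1+1 = 0 carry 1
  0+0+1 = 1
  1+1 = 0 carry 1
  0+1+1 = 0 carry 1
  1+1+1 = 1 carry 1
  0+0+1 = 1
  0+0 = 0
  0+0 = 0
  0+0 = 0
  1+0 = 1
  0+1 = 1
  0+1 = 1
  0+0 = 0
  1+1 = 0 carry 1
  1+0+1 = 0 carry 1
  0+1+1 = 0 carry 1
  1+1+1 = 1 carry 1
  0+1+1 = 0 carry 1
  1+1+1 = 1 carry 1
  final carry 1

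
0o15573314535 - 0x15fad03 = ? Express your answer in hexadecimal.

0x6c8dec5a

0o15573314535 = 0x6ded995d in hexadecimal.
Subtract column by column in base 16:
  d-3 → a
  5-0 → 5
  9-d → c (borrow)
  9-a-1 → e (borrow)
  d-f-1 → d (borrow)
  e-5-1 → 8
  d-1 → c
  6-0 → 6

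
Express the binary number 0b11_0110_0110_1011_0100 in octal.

0o663264

Group the bits in threes: 110 110 011 010 110 100 → 663264.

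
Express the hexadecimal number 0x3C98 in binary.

Expand each hex digit to 4 bits: 3=0011 C=1100 9=1001 8=1000.

0b11110010011000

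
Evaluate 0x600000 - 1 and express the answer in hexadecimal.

The trailing 5 digits are 0, so subtracting 1 borrows through: they become F and the next digit up decrements.

0x5FFFFF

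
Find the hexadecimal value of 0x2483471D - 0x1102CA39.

Subtract column by column in base 16:
  D-9 → 4
  1-3 → E (borrow)
  7-A-1 → C (borrow)
  4-C-1 → 7 (borrow)
  3-2-1 → 0
  8-0 → 8
  4-1 → 3
  2-1 → 1

0x13807CE4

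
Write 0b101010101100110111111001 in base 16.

0xAACDF9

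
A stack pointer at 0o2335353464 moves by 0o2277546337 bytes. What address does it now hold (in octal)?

Add column by column in base 8, right to left:
  4+7 = 3 carry 1
  6+3+1 = 2 carry 1
  4+3+1 = 0 carry 1
  3+6+1 = 2 carry 1
  5+4+1 = 2 carry 1
  3+5+1 = 1 carry 1
  5+7+1 = 5 carry 1
  3+7+1 = 3 carry 1
  3+2+1 = 6
  2+2 = 4

0o4635122023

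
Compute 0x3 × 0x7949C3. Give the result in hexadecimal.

0x16BDD49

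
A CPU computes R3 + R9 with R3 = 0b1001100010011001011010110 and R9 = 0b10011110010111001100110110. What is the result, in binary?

0b11101010101010011000001100

Add column by column in base 2, right to left:
  0+0 = 0
  1+1 = 0 carry 1
  1+1+1 = 1 carry 1
  0+0+1 = 1
  1+1 = 0 carry 1
  0+1+1 = 0 carry 1
  1+0+1 = 0 carry 1
  1+0+1 = 0 carry 1
  0+1+1 = 0 carry 1
  1+1+1 = 1 carry 1
  0+0+1 = 1
  0+0 = 0
  1+1 = 0 carry 1
  1+1+1 = 1 carry 1
  0+1+1 = 0 carry 1
  0+0+1 = 1
  1+1 = 0 carry 1
  0+0+1 = 1
  0+0 = 0
  0+1 = 1
  1+1 = 0 carry 1
  1+1+1 = 1 carry 1
  0+1+1 = 0 carry 1
  0+0+1 = 1
  1+0 = 1
  0+1 = 1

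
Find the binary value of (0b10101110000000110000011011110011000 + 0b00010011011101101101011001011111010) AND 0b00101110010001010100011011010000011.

0b10000010100010001010000010

Add column by column in base 2, right to left:
  0+0 = 0
  0+1 = 1
  0+0 = 0
  1+1 = 0 carry 1
  1+1+1 = 1 carry 1
  0+1+1 = 0 carry 1
  0+1+1 = 0 carry 1
  1+1+1 = 1 carry 1
  1+0+1 = 0 carry 1
  1+1+1 = 1 carry 1
  1+0+1 = 0 carry 1
  0+0+1 = 1
  1+1 = 0 carry 1
  1+1+1 = 1 carry 1
  0+0+1 = 1
  0+1 = 1
  0+0 = 0
  0+1 = 1
  0+1 = 1
  1+0 = 1
  1+1 = 0 carry 1
  0+1+1 = 0 carry 1
  0+0+1 = 1
  0+1 = 1
  0+1 = 1
  0+1 = 1
  0+0 = 0
  0+1 = 1
  1+1 = 0 carry 1
  1+0+1 = 0 carry 1
  1+0+1 = 0 carry 1
  0+1+1 = 0 carry 1
  1+0+1 = 0 carry 1
  0+0+1 = 1
  1+0 = 1
Sum = 0b11000001011110011101110101010010010; now AND with 0b00101110010001010100011011010000011:
  11000001011110011101110101010010010
& 00101110010001010100011011010000011
= 00000000010000010100010001010000010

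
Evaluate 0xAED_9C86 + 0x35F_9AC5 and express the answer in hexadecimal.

Add column by column in base 16, right to left:
  6+5 = B
  8+C = 4 carry 1
  C+A+1 = 7 carry 1
  9+9+1 = 3 carry 1
  D+F+1 = D carry 1
  E+5+1 = 4 carry 1
  A+3+1 = E

0xE4D374B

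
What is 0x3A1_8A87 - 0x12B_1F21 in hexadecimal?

Subtract column by column in base 16:
  7-1 → 6
  8-2 → 6
  A-F → B (borrow)
  8-1-1 → 6
  1-B → 6 (borrow)
  A-2-1 → 7
  3-1 → 2

0x2766B66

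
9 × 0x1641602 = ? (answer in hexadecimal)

0xc84c612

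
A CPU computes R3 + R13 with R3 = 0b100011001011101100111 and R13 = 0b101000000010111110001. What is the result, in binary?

Add column by column in base 2, right to left:
  1+1 = 0 carry 1
  1+0+1 = 0 carry 1
  1+0+1 = 0 carry 1
  0+0+1 = 1
  0+1 = 1
  1+1 = 0 carry 1
  1+1+1 = 1 carry 1
  0+1+1 = 0 carry 1
  1+1+1 = 1 carry 1
  1+0+1 = 0 carry 1
  1+1+1 = 1 carry 1
  0+0+1 = 1
  1+0 = 1
  0+0 = 0
  0+0 = 0
  1+0 = 1
  1+0 = 1
  0+0 = 0
  0+1 = 1
  0+0 = 0
  1+1 = 0 carry 1
  final carry 1

0b1001011001110101011000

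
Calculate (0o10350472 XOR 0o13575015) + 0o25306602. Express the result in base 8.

0o31134271

First 0o10350472 XOR 0o13575015 = 0o03625467.
Add column by column in base 8, right to left:
  7+2 = 1 carry 1
  6+0+1 = 7
  4+6 = 2 carry 1
  5+6+1 = 4 carry 1
  2+0+1 = 3
  6+3 = 1 carry 1
  3+5+1 = 1 carry 1
  0+2+1 = 3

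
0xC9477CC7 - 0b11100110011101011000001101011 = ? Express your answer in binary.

0xC9477CC7 = 0b11001001010001110111110011000111 in binary.
Subtract column by column in base 2:
  1-1 → 0
  1-1 → 0
  1-0 → 1
  0-1 → 1 (borrow)
  0-0-1 → 1 (borrow)
  0-1-1 → 0 (borrow)
  1-1-1 → 1 (borrow)
  1-0-1 → 0
  0-0 → 0
  0-0 → 0
  1-0 → 1
  1-0 → 1
  1-1 → 0
  1-1 → 0
  1-0 → 1
  0-1 → 1 (borrow)
  1-0-1 → 0
  1-1 → 0
  1-1 → 0
  0-1 → 1 (borrow)
  0-0-1 → 1 (borrow)
  0-0-1 → 1 (borrow)
  1-1-1 → 1 (borrow)
  0-1-1 → 0 (borrow)
  1-0-1 → 0
  0-0 → 0
  0-1 → 1 (borrow)
  1-1-1 → 1 (borrow)
  0-1-1 → 0 (borrow)
  0-0-1 → 1 (borrow)
  1-0-1 → 0
  1-0 → 1

0b10101100011110001100110001011100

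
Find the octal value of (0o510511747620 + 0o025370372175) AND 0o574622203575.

Add column by column in base 8, right to left:
  0+5 = 5
  2+7 = 1 carry 1
  6+1+1 = 0 carry 1
  7+2+1 = 2 carry 1
  4+7+1 = 4 carry 1
  7+3+1 = 3 carry 1
  1+0+1 = 2
  1+7 = 0 carry 1
  5+3+1 = 1 carry 1
  0+5+1 = 6
  1+2 = 3
  5+0 = 5
Sum = 0o536102342015; now AND with 0o574622203575:
  5&5=5, 3&7=3, 6&4=4, 1&6=0, 0&2=0, 2&2=2, 3&2=2, 4&0=0, 2&3=2, 0&5=0, 1&7=1, 5&5=5

0o534002202015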